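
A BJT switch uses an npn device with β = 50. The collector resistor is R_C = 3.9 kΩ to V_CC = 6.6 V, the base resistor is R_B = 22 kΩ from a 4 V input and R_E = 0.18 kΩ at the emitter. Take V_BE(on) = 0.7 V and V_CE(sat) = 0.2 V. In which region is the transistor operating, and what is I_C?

Assume active: I_B = (4 − 0.7)/(22 + 51×0.18) = 0.106 mA, I_C = β·I_B = 5.29 mA.
Then V_CE = 6.6 − 5.29×3.9 − 5.4×0.18 = -15 V < 0.2 V — the active assumption fails.
Re-solve with V_CE = 0.2 V. KCL at the emitter: V_E/R_E = (V_BB−0.7−V_E)/R_B + (V_CC−0.2−V_E)/R_C, giving V_E = 0.306 V.
I_C = (V_CC − 0.2 − V_E)/R_C = (6.4 − 0.306)/3.9 = 1.56 mA.
Check: I_B = (3.3 − 0.306)/22 = 0.136 mA, and β·I_B = 6.81 mA > I_C, confirming saturation.

saturation; I_C ≈ 1.6 mA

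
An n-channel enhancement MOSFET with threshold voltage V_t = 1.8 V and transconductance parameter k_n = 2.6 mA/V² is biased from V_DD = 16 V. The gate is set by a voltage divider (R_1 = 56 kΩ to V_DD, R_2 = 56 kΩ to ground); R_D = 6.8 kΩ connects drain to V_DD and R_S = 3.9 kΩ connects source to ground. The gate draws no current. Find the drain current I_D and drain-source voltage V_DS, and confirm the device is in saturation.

I_D ≈ 1.3 mA, V_DS ≈ 1.8 V

V_G = V_DD·R_2/(R_1+R_2) = 16×56/112 = 8 V.
Assume saturation: I_D = (k_n/2)(V_GS − V_t)² with V_GS = V_G − I_D·R_S = 8 − 3.9·I_D.
Substituting gives 19.8·I_D² − 63.9·I_D + 50 = 0, with roots I_D = 1.33 or 1.9 mA.
The root I_D = 1.9 mA gives V_GS = 0.591 V ≤ V_t, so take I_D = 1.33 mA.
Then V_GS = 2.81 V and V_DS = V_DD − I_D(R_D+R_S) = 16 − 1.33×10.7 = 1.77 V.
Saturation requires V_DS ≥ V_GS − V_t = 1.01 V; 1.77 ≥ 1.01 ✓.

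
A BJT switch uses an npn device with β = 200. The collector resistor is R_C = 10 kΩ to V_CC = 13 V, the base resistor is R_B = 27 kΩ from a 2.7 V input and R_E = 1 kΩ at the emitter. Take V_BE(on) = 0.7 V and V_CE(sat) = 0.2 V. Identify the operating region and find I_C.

saturation; I_C ≈ 1.2 mA

Assume active: I_B = (2.7 − 0.7)/(27 + 201×1) = 0.00877 mA, I_C = β·I_B = 1.75 mA.
Then V_CE = 13 − 1.75×10 − 1.76×1 = -6.31 V < 0.2 V — the active assumption fails.
Re-solve with V_CE = 0.2 V. KCL at the emitter: V_E/R_E = (V_BB−0.7−V_E)/R_B + (V_CC−0.2−V_E)/R_C, giving V_E = 1.19 V.
I_C = (V_CC − 0.2 − V_E)/R_C = (12.8 − 1.19)/10 = 1.16 mA.
Check: I_B = (2 − 1.19)/27 = 0.03 mA, and β·I_B = 5.99 mA > I_C, confirming saturation.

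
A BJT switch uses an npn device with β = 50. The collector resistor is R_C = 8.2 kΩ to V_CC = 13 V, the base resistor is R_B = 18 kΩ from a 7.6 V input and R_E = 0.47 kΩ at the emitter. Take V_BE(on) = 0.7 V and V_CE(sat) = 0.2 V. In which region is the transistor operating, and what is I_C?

Assume active: I_B = (7.6 − 0.7)/(18 + 51×0.47) = 0.164 mA, I_C = β·I_B = 8.22 mA.
Then V_CE = 13 − 8.22×8.2 − 8.38×0.47 = -58.3 V < 0.2 V — the active assumption fails.
Re-solve with V_CE = 0.2 V. KCL at the emitter: V_E/R_E = (V_BB−0.7−V_E)/R_B + (V_CC−0.2−V_E)/R_C, giving V_E = 0.843 V.
I_C = (V_CC − 0.2 − V_E)/R_C = (12.8 − 0.843)/8.2 = 1.46 mA.
Check: I_B = (6.9 − 0.843)/18 = 0.336 mA, and β·I_B = 16.8 mA > I_C, confirming saturation.

saturation; I_C ≈ 1.5 mA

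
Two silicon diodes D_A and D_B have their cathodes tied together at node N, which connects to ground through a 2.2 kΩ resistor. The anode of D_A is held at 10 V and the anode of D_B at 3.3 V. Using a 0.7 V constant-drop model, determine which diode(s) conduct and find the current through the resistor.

Assume both conduct. Then node N would need to be at both 10−0.7 = 9.3 V and 3.3−0.7 = 2.6 V, which is impossible.
Assume only D_A conducts: V_N = 10 − 0.7 = 9.3 V, so I_R = 9.3/2.2 = 4.23 mA.
Check D_B: its anode-to-cathode voltage is 3.3 − 9.3 = -6 V < 0.7 V, so it is off. The assumption is consistent.

Only D_A conducts; I_R ≈ 4.2 mA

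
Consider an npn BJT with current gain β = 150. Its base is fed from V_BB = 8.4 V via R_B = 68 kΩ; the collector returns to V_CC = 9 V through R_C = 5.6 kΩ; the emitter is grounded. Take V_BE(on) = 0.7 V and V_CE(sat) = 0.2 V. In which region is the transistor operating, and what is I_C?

Assume active: I_B = (8.4 − 0.7)/68 = 0.113 mA, giving I_C = β·I_B = 17 mA.
But then V_CE = 9 − 17×5.6 = -86.1 V < V_CE(sat) = 0.2 V — impossible in the active region.
So the transistor is saturated. With V_CE = 0.2 V, I_C = (V_CC − 0.2)/R_C = 8.8/5.6 = 1.57 mA.
Check: β·I_B = 17 mA > I_C = 1.57 mA, confirming saturation.

saturation; I_C ≈ 1.6 mA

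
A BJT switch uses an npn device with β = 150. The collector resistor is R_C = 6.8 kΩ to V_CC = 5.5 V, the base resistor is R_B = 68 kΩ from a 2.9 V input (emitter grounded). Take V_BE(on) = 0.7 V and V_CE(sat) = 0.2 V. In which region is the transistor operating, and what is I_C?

Assume active: I_B = (2.9 − 0.7)/68 = 0.0324 mA, giving I_C = β·I_B = 4.85 mA.
But then V_CE = 5.5 − 4.85×6.8 = -27.5 V < V_CE(sat) = 0.2 V — impossible in the active region.
So the transistor is saturated. With V_CE = 0.2 V, I_C = (V_CC − 0.2)/R_C = 5.3/6.8 = 0.779 mA.
Check: β·I_B = 4.85 mA > I_C = 0.779 mA, confirming saturation.

saturation; I_C ≈ 0.78 mA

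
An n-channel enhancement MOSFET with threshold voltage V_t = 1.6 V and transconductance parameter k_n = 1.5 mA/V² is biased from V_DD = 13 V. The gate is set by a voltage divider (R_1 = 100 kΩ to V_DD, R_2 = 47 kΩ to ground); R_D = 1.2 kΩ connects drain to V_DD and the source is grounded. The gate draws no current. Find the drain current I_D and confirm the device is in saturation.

I_D ≈ 4.9 mA

V_G = V_DD·R_2/(R_1+R_2) = 13×47/147 = 4.16 V. With the source grounded, V_GS = V_G = 4.16 V.
Assume saturation: I_D = (k_n/2)(V_GS − V_t)² = (1.5/2)×(4.16 − 1.6)² = 0.75×2.56² = 4.9 mA.
V_DS = V_DD − I_D·R_D = 13 − 4.9×1.2 = 7.12 V.
Saturation requires V_DS ≥ V_GS − V_t = 2.56 V; 7.12 ≥ 2.56 ✓.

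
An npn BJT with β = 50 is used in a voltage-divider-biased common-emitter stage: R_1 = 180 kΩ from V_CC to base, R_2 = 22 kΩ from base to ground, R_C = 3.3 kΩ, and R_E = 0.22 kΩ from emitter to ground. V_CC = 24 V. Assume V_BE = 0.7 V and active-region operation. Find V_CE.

Thevenize the base divider: V_Th = V_CC·R_2/(R_1+R_2) = 24×22/202 = 2.61 V, R_Th = R_1‖R_2 = 19.6 kΩ.
Base-emitter loop: V_Th = I_B·R_Th + V_BE + (β+1)I_B·R_E, so I_B = (2.61 − 0.7) / (19.6 + 51×0.22) = 0.0621 mA.
I_C = β·I_B = 50×0.0621 = 3.1 mA, and I_E = (β+1)I_B = 3.17 mA.
V_CE = V_CC − I_C·R_C − I_E·R_E = 24 − 3.1×3.3 − 3.17×0.22 = 13.1 V.
V_CE = 13.1 V > 0.2 V confirms active-region operation.

V_CE ≈ 13 V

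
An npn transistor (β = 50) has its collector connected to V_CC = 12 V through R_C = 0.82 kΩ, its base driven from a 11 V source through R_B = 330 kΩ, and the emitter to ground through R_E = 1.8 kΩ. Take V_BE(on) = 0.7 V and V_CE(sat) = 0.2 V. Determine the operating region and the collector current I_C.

Assume active. Base-emitter loop: I_B = (V_BB − V_BE)/(R_B + (β+1)R_E) = (11 − 0.7)/(330 + 51×1.8) = 0.0244 mA.
I_C = β·I_B = 50×0.0244 = 1.22 mA.
V_CE = V_CC − I_C·R_C − I_E·R_E = 12 − 1.22×0.82 − 1.25×1.8 = 8.76 V > V_CE(sat), so the active-region assumption holds.

active; I_C ≈ 1.2 mA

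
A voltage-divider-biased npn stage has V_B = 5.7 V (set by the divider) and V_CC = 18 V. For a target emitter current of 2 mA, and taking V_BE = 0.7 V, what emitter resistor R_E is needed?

R_E ≈ 2.5 kΩ

V_E = V_B − V_BE = 5.7 − 0.7 = 5 V.
R_E = V_E / I_E = 5 / 2 = 2.5 kΩ.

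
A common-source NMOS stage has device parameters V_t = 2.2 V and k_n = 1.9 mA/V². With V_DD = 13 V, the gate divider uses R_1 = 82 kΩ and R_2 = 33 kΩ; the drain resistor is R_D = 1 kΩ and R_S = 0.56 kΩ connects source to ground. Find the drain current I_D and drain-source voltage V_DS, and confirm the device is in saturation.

I_D ≈ 0.95 mA, V_DS ≈ 12 V

V_G = V_DD·R_2/(R_1+R_2) = 13×33/115 = 3.73 V.
Assume saturation: I_D = (k_n/2)(V_GS − V_t)² with V_GS = V_G − I_D·R_S = 3.73 − 0.56·I_D.
Substituting gives 0.298·I_D² − 2.63·I_D + 2.23 = 0, with roots I_D = 0.949 or 7.87 mA.
The root I_D = 7.87 mA gives V_GS = -0.679 V ≤ V_t, so take I_D = 0.949 mA.
Then V_GS = 3.2 V and V_DS = V_DD − I_D(R_D+R_S) = 13 − 0.949×1.56 = 11.5 V.
Saturation requires V_DS ≥ V_GS − V_t = 0.999 V; 11.5 ≥ 0.999 ✓.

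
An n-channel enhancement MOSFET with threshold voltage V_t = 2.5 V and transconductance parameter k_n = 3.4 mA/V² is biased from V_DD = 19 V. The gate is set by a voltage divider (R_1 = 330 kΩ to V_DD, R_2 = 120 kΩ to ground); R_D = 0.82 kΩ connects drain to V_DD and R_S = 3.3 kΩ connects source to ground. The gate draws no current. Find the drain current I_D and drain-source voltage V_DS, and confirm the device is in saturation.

V_G = V_DD·R_2/(R_1+R_2) = 19×120/450 = 5.07 V.
Assume saturation: I_D = (k_n/2)(V_GS − V_t)² with V_GS = V_G − I_D·R_S = 5.07 − 3.3·I_D.
Substituting gives 18.5·I_D² − 29.8·I_D + 11.2 = 0, with roots I_D = 0.598 or 1.01 mA.
The root I_D = 1.01 mA gives V_GS = 1.73 V ≤ V_t, so take I_D = 0.598 mA.
Then V_GS = 3.09 V and V_DS = V_DD − I_D(R_D+R_S) = 19 − 0.598×4.12 = 16.5 V.
Saturation requires V_DS ≥ V_GS − V_t = 0.593 V; 16.5 ≥ 0.593 ✓.

I_D ≈ 0.6 mA, V_DS ≈ 17 V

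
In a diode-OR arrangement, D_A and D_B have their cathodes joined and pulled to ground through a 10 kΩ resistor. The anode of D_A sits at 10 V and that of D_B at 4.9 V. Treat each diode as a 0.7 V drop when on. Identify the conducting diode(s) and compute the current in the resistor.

Only D_A conducts; I_R ≈ 0.93 mA

Assume both conduct. Then node N would need to be at both 10−0.7 = 9.3 V and 4.9−0.7 = 4.2 V, which is impossible.
Assume only D_A conducts: V_N = 10 − 0.7 = 9.3 V, so I_R = 9.3/10 = 0.93 mA.
Check D_B: its anode-to-cathode voltage is 4.9 − 9.3 = -4.4 V < 0.7 V, so it is off. The assumption is consistent.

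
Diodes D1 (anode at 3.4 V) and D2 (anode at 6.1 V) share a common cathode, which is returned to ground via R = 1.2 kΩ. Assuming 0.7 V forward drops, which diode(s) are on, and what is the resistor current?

Assume both conduct. Then node N would need to be at both 3.4−0.7 = 2.7 V and 6.1−0.7 = 5.4 V, which is impossible.
Assume only D2 conducts: V_N = 6.1 − 0.7 = 5.4 V, so I_R = 5.4/1.2 = 4.5 mA.
Check D1: its anode-to-cathode voltage is 3.4 − 5.4 = -2 V < 0.7 V, so it is off. The assumption is consistent.

Only D2 conducts; I_R ≈ 4.5 mA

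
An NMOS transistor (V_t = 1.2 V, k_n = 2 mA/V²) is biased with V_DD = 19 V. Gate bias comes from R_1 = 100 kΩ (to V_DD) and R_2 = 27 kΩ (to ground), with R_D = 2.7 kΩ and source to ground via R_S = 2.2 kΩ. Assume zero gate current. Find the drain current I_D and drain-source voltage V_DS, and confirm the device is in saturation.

I_D ≈ 0.87 mA, V_DS ≈ 15 V

V_G = V_DD·R_2/(R_1+R_2) = 19×27/127 = 4.04 V.
Assume saturation: I_D = (k_n/2)(V_GS − V_t)² with V_GS = V_G − I_D·R_S = 4.04 − 2.2·I_D.
Substituting gives 4.84·I_D² − 13.5·I_D + 8.06 = 0, with roots I_D = 0.867 or 1.92 mA.
The root I_D = 1.92 mA gives V_GS = -0.186 V ≤ V_t, so take I_D = 0.867 mA.
Then V_GS = 2.13 V and V_DS = V_DD − I_D(R_D+R_S) = 19 − 0.867×4.9 = 14.8 V.
Saturation requires V_DS ≥ V_GS − V_t = 0.931 V; 14.8 ≥ 0.931 ✓.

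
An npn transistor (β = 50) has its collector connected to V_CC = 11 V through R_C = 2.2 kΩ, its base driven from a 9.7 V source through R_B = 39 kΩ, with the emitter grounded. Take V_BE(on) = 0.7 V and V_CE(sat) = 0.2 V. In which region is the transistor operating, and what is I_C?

saturation; I_C ≈ 4.9 mA

Assume active: I_B = (9.7 − 0.7)/39 = 0.231 mA, giving I_C = β·I_B = 11.5 mA.
But then V_CE = 11 − 11.5×2.2 = -14.4 V < V_CE(sat) = 0.2 V — impossible in the active region.
So the transistor is saturated. With V_CE = 0.2 V, I_C = (V_CC − 0.2)/R_C = 10.8/2.2 = 4.91 mA.
Check: β·I_B = 11.5 mA > I_C = 4.91 mA, confirming saturation.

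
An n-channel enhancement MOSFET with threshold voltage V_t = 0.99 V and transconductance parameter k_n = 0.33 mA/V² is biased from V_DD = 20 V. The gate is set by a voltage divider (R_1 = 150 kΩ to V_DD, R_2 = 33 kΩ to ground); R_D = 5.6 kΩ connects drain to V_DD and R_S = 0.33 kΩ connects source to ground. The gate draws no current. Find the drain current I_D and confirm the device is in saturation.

I_D ≈ 0.89 mA

V_G = V_DD·R_2/(R_1+R_2) = 20×33/183 = 3.61 V.
Assume saturation: I_D = (k_n/2)(V_GS − V_t)² with V_GS = V_G − I_D·R_S = 3.61 − 0.33·I_D.
Substituting gives 0.018·I_D² − 1.28·I_D + 1.13 = 0, with roots I_D = 0.89 or 70.6 mA.
The root I_D = 70.6 mA gives V_GS = -19.7 V ≤ V_t, so take I_D = 0.89 mA.
Then V_GS = 3.31 V and V_DS = V_DD − I_D(R_D+R_S) = 20 − 0.89×5.93 = 14.7 V.
Saturation requires V_DS ≥ V_GS − V_t = 2.32 V; 14.7 ≥ 2.32 ✓.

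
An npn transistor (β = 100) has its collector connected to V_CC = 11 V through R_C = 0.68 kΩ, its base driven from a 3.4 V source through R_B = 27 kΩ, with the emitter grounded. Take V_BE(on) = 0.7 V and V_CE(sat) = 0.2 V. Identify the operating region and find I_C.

active; I_C ≈ 10 mA

Assume active. Base-emitter loop: I_B = (V_BB − V_BE)/R_B = (3.4 − 0.7)/27 = 0.1 mA.
I_C = β·I_B = 100×0.1 = 10 mA.
V_CE = V_CC − I_C·R_C = 11 − 10×0.68 = 4.2 V > V_CE(sat), so the active-region assumption holds.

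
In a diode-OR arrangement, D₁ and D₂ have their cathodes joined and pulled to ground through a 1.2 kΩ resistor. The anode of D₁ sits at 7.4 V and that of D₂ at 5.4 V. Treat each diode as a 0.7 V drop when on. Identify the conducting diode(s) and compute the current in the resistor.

Assume both conduct. Then node N would need to be at both 7.4−0.7 = 6.7 V and 5.4−0.7 = 4.7 V, which is impossible.
Assume only D₁ conducts: V_N = 7.4 − 0.7 = 6.7 V, so I_R = 6.7/1.2 = 5.58 mA.
Check D₂: its anode-to-cathode voltage is 5.4 − 6.7 = -1.3 V < 0.7 V, so it is off. The assumption is consistent.

Only D₁ conducts; I_R ≈ 5.6 mA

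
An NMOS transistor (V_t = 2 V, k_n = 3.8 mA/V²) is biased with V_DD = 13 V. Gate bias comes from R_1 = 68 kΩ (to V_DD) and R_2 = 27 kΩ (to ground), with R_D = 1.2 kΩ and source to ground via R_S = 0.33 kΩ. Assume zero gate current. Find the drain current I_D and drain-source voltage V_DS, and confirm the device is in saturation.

I_D ≈ 2 mA, V_DS ≈ 9.9 V

V_G = V_DD·R_2/(R_1+R_2) = 13×27/95 = 3.69 V.
Assume saturation: I_D = (k_n/2)(V_GS − V_t)² with V_GS = V_G − I_D·R_S = 3.69 − 0.33·I_D.
Substituting gives 0.207·I_D² − 3.13·I_D + 5.46 = 0, with roots I_D = 2.01 or 13.1 mA.
The root I_D = 13.1 mA gives V_GS = -0.625 V ≤ V_t, so take I_D = 2.01 mA.
Then V_GS = 3.03 V and V_DS = V_DD − I_D(R_D+R_S) = 13 − 2.01×1.53 = 9.92 V.
Saturation requires V_DS ≥ V_GS − V_t = 1.03 V; 9.92 ≥ 1.03 ✓.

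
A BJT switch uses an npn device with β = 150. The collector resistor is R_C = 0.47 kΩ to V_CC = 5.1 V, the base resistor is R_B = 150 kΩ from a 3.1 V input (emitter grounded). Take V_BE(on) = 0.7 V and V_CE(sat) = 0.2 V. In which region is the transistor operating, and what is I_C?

active; I_C ≈ 2.4 mA

Assume active. Base-emitter loop: I_B = (V_BB − V_BE)/R_B = (3.1 − 0.7)/150 = 0.016 mA.
I_C = β·I_B = 150×0.016 = 2.4 mA.
V_CE = V_CC − I_C·R_C = 5.1 − 2.4×0.47 = 3.97 V > V_CE(sat), so the active-region assumption holds.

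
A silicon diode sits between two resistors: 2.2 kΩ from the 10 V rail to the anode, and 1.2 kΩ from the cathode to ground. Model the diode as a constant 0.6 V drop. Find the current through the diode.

The two resistors are in series with the diode, so KVL gives 10 = I·2.2 + 0.6 + I·1.2.
I = (10 − 0.6) / (2.2 + 1.2) kΩ = 9.4 / 3.4 = 2.76 mA.

I ≈ 2.8 mA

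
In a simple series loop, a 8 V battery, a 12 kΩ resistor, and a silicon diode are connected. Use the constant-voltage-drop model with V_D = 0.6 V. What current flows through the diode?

KVL around the loop: 8 = V_D + I·R = 0.6 + I × 12 kΩ.
So I = (8 − 0.6) / 12 kΩ = 7.4 / 12 = 0.617 mA.

I ≈ 0.62 mA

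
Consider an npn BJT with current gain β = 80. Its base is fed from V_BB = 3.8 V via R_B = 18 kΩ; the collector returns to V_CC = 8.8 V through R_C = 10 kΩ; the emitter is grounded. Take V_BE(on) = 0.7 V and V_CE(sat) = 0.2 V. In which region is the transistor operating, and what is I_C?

saturation; I_C ≈ 0.86 mA

Assume active: I_B = (3.8 − 0.7)/18 = 0.172 mA, giving I_C = β·I_B = 13.8 mA.
But then V_CE = 8.8 − 13.8×10 = -129 V < V_CE(sat) = 0.2 V — impossible in the active region.
So the transistor is saturated. With V_CE = 0.2 V, I_C = (V_CC − 0.2)/R_C = 8.6/10 = 0.86 mA.
Check: β·I_B = 13.8 mA > I_C = 0.86 mA, confirming saturation.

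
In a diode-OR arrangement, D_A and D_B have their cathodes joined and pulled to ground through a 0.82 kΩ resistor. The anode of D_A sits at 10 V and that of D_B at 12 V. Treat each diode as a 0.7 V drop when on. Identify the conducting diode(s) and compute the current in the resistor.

Only D_B conducts; I_R ≈ 14 mA

Assume both conduct. Then node N would need to be at both 10−0.7 = 9.3 V and 12−0.7 = 11.3 V, which is impossible.
Assume only D_B conducts: V_N = 12 − 0.7 = 11.3 V, so I_R = 11.3/0.82 = 13.8 mA.
Check D_A: its anode-to-cathode voltage is 10 − 11.3 = -1.3 V < 0.7 V, so it is off. The assumption is consistent.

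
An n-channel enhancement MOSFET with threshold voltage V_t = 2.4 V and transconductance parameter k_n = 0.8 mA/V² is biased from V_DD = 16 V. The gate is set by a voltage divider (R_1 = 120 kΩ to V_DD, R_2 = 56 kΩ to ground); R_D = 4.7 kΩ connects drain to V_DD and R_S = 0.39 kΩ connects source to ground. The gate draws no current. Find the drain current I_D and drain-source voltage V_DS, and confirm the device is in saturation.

V_G = V_DD·R_2/(R_1+R_2) = 16×56/176 = 5.09 V.
Assume saturation: I_D = (k_n/2)(V_GS − V_t)² with V_GS = V_G − I_D·R_S = 5.09 − 0.39·I_D.
Substituting gives 0.0608·I_D² − 1.84·I_D + 2.9 = 0, with roots I_D = 1.67 or 28.6 mA.
The root I_D = 28.6 mA gives V_GS = -6.05 V ≤ V_t, so take I_D = 1.67 mA.
Then V_GS = 4.44 V and V_DS = V_DD − I_D(R_D+R_S) = 16 − 1.67×5.09 = 7.52 V.
Saturation requires V_DS ≥ V_GS − V_t = 2.04 V; 7.52 ≥ 2.04 ✓.

I_D ≈ 1.7 mA, V_DS ≈ 7.5 V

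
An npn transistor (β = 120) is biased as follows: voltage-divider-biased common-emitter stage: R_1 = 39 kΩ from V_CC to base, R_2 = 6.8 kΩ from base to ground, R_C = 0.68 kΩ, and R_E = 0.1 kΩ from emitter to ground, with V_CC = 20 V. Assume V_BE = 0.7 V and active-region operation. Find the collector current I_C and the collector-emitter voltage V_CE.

Thevenize the base divider: V_Th = V_CC·R_2/(R_1+R_2) = 20×6.8/45.8 = 2.97 V, R_Th = R_1‖R_2 = 5.79 kΩ.
Base-emitter loop: V_Th = I_B·R_Th + V_BE + (β+1)I_B·R_E, so I_B = (2.97 − 0.7) / (5.79 + 121×0.1) = 0.127 mA.
I_C = β·I_B = 120×0.127 = 15.2 mA, and I_E = (β+1)I_B = 15.3 mA.
V_CE = V_CC − I_C·R_C − I_E·R_E = 20 − 15.2×0.68 − 15.3×0.1 = 8.11 V.
V_CE = 8.11 V > 0.2 V confirms active-region operation.

I_C ≈ 15 mA, V_CE ≈ 8.1 V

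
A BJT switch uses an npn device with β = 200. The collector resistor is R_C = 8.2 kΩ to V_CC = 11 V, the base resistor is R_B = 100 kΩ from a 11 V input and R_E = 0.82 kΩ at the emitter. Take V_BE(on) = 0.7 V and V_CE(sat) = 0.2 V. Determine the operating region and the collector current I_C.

saturation; I_C ≈ 1.2 mA

Assume active: I_B = (11 − 0.7)/(100 + 201×0.82) = 0.0389 mA, I_C = β·I_B = 7.78 mA.
Then V_CE = 11 − 7.78×8.2 − 7.82×0.82 = -59.2 V < 0.2 V — the active assumption fails.
Re-solve with V_CE = 0.2 V. KCL at the emitter: V_E/R_E = (V_BB−0.7−V_E)/R_B + (V_CC−0.2−V_E)/R_C, giving V_E = 1.05 V.
I_C = (V_CC − 0.2 − V_E)/R_C = (10.8 − 1.05)/8.2 = 1.19 mA.
Check: I_B = (10.3 − 1.05)/100 = 0.0925 mA, and β·I_B = 18.5 mA > I_C, confirming saturation.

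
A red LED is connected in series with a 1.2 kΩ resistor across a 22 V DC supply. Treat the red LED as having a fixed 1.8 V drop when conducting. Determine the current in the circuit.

KVL around the loop: 22 = V_D + I·R = 1.8 + I × 1.2 kΩ.
So I = (22 − 1.8) / 1.2 kΩ = 20.2 / 1.2 = 16.8 mA.

I ≈ 17 mA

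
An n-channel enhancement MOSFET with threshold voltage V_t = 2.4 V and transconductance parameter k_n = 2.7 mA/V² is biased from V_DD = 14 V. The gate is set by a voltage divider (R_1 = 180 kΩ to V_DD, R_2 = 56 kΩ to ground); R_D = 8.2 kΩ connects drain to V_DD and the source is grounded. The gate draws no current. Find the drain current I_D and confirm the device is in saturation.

I_D ≈ 1.1 mA

V_G = V_DD·R_2/(R_1+R_2) = 14×56/236 = 3.32 V. With the source grounded, V_GS = V_G = 3.32 V.
Assume saturation: I_D = (k_n/2)(V_GS − V_t)² = (2.7/2)×(3.32 − 2.4)² = 1.35×0.922² = 1.15 mA.
V_DS = V_DD − I_D·R_D = 14 − 1.15×8.2 = 4.59 V.
Saturation requires V_DS ≥ V_GS − V_t = 0.922 V; 4.59 ≥ 0.922 ✓.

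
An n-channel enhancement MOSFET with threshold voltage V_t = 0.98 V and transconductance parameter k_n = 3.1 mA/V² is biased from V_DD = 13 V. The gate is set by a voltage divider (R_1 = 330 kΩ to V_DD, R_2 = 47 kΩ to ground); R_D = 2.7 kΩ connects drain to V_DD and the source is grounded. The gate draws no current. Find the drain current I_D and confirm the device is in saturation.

V_G = V_DD·R_2/(R_1+R_2) = 13×47/377 = 1.62 V. With the source grounded, V_GS = V_G = 1.62 V.
Assume saturation: I_D = (k_n/2)(V_GS − V_t)² = (3.1/2)×(1.62 − 0.98)² = 1.55×0.641² = 0.636 mA.
V_DS = V_DD − I_D·R_D = 13 − 0.636×2.7 = 11.3 V.
Saturation requires V_DS ≥ V_GS − V_t = 0.641 V; 11.3 ≥ 0.641 ✓.

I_D ≈ 0.64 mA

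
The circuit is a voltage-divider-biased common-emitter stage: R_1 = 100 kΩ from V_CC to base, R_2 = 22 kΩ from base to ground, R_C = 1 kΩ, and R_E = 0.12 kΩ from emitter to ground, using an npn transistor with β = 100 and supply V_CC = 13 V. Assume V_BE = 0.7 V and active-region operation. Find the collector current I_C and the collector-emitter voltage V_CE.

Thevenize the base divider: V_Th = V_CC·R_2/(R_1+R_2) = 13×22/122 = 2.34 V, R_Th = R_1‖R_2 = 18 kΩ.
Base-emitter loop: V_Th = I_B·R_Th + V_BE + (β+1)I_B·R_E, so I_B = (2.34 − 0.7) / (18 + 101×0.12) = 0.0545 mA.
I_C = β·I_B = 100×0.0545 = 5.45 mA, and I_E = (β+1)I_B = 5.51 mA.
V_CE = V_CC − I_C·R_C − I_E·R_E = 13 − 5.45×1 − 5.51×0.12 = 6.89 V.
V_CE = 6.89 V > 0.2 V confirms active-region operation.

I_C ≈ 5.5 mA, V_CE ≈ 6.9 V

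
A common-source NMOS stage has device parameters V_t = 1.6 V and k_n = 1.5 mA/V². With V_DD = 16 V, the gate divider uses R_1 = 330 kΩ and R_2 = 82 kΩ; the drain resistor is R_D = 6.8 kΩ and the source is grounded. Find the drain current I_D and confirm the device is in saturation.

V_G = V_DD·R_2/(R_1+R_2) = 16×82/412 = 3.18 V. With the source grounded, V_GS = V_G = 3.18 V.
Assume saturation: I_D = (k_n/2)(V_GS − V_t)² = (1.5/2)×(3.18 − 1.6)² = 0.75×1.58² = 1.88 mA.
V_DS = V_DD − I_D·R_D = 16 − 1.88×6.8 = 3.2 V.
Saturation requires V_DS ≥ V_GS − V_t = 1.58 V; 3.2 ≥ 1.58 ✓.

I_D ≈ 1.9 mA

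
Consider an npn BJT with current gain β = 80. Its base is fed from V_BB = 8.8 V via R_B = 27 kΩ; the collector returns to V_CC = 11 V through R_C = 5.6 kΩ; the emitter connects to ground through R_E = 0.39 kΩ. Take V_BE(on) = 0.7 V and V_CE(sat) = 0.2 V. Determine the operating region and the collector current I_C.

saturation; I_C ≈ 1.8 mA

Assume active: I_B = (8.8 − 0.7)/(27 + 81×0.39) = 0.138 mA, I_C = β·I_B = 11.1 mA.
Then V_CE = 11 − 11.1×5.6 − 11.2×0.39 = -55.3 V < 0.2 V — the active assumption fails.
Re-solve with V_CE = 0.2 V. KCL at the emitter: V_E/R_E = (V_BB−0.7−V_E)/R_B + (V_CC−0.2−V_E)/R_C, giving V_E = 0.802 V.
I_C = (V_CC − 0.2 − V_E)/R_C = (10.8 − 0.802)/5.6 = 1.79 mA.
Check: I_B = (8.1 − 0.802)/27 = 0.27 mA, and β·I_B = 21.6 mA > I_C, confirming saturation.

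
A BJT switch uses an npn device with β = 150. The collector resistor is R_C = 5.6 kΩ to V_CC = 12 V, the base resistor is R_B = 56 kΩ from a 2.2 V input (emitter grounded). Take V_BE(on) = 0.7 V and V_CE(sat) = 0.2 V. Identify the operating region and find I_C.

saturation; I_C ≈ 2.1 mA

Assume active: I_B = (2.2 − 0.7)/56 = 0.0268 mA, giving I_C = β·I_B = 4.02 mA.
But then V_CE = 12 − 4.02×5.6 = -10.5 V < V_CE(sat) = 0.2 V — impossible in the active region.
So the transistor is saturated. With V_CE = 0.2 V, I_C = (V_CC − 0.2)/R_C = 11.8/5.6 = 2.11 mA.
Check: β·I_B = 4.02 mA > I_C = 2.11 mA, confirming saturation.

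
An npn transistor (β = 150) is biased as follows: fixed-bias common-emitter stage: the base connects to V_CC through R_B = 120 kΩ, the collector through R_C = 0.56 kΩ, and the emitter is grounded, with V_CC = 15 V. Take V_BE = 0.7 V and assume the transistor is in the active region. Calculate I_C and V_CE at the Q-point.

Base loop: V_CC = I_B·R_B + V_BE, so I_B = (15 − 0.7)/120 kΩ = 0.119 mA.
In the active region I_C = β·I_B = 150 × 0.119 = 17.9 mA.
Collector loop: V_CE = V_CC − I_C·R_C = 15 − 17.9×0.56 = 4.99 V.
Since V_CE = 4.99 V > V_CE(sat) ≈ 0.2 V, the transistor is in the active region as assumed.

I_C ≈ 18 mA, V_CE ≈ 5 V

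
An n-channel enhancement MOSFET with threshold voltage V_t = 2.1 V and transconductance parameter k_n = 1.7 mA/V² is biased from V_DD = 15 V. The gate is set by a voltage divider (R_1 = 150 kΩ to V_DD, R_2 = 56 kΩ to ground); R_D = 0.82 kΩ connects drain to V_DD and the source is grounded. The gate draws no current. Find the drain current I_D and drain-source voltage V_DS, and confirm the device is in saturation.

V_G = V_DD·R_2/(R_1+R_2) = 15×56/206 = 4.08 V. With the source grounded, V_GS = V_G = 4.08 V.
Assume saturation: I_D = (k_n/2)(V_GS − V_t)² = (1.7/2)×(4.08 − 2.1)² = 0.85×1.98² = 3.32 mA.
V_DS = V_DD − I_D·R_D = 15 − 3.32×0.82 = 12.3 V.
Saturation requires V_DS ≥ V_GS − V_t = 1.98 V; 12.3 ≥ 1.98 ✓.

I_D ≈ 3.3 mA, V_DS ≈ 12 V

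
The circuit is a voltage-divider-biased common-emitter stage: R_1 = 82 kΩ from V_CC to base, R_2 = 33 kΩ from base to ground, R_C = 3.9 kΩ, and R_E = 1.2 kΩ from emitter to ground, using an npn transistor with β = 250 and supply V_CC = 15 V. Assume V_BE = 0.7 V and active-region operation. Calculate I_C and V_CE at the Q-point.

I_C ≈ 2.8 mA, V_CE ≈ 0.83 V

Thevenize the base divider: V_Th = V_CC·R_2/(R_1+R_2) = 15×33/115 = 4.3 V, R_Th = R_1‖R_2 = 23.5 kΩ.
Base-emitter loop: V_Th = I_B·R_Th + V_BE + (β+1)I_B·R_E, so I_B = (4.3 − 0.7) / (23.5 + 251×1.2) = 0.0111 mA.
I_C = β·I_B = 250×0.0111 = 2.77 mA, and I_E = (β+1)I_B = 2.79 mA.
V_CE = V_CC − I_C·R_C − I_E·R_E = 15 − 2.77×3.9 − 2.79×1.2 = 0.835 V.
V_CE = 0.835 V > 0.2 V confirms active-region operation.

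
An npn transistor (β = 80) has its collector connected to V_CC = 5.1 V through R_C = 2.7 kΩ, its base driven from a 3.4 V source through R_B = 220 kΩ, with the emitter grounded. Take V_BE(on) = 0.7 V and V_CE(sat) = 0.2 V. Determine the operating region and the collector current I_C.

Assume active. Base-emitter loop: I_B = (V_BB − V_BE)/R_B = (3.4 − 0.7)/220 = 0.0123 mA.
I_C = β·I_B = 80×0.0123 = 0.982 mA.
V_CE = V_CC − I_C·R_C = 5.1 − 0.982×2.7 = 2.45 V > V_CE(sat), so the active-region assumption holds.

active; I_C ≈ 0.98 mA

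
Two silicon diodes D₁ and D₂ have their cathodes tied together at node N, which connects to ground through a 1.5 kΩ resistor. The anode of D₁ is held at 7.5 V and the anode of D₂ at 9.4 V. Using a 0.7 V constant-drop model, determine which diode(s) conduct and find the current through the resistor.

Only D₂ conducts; I_R ≈ 5.8 mA

Assume both conduct. Then node N would need to be at both 7.5−0.7 = 6.8 V and 9.4−0.7 = 8.7 V, which is impossible.
Assume only D₂ conducts: V_N = 9.4 − 0.7 = 8.7 V, so I_R = 8.7/1.5 = 5.8 mA.
Check D₁: its anode-to-cathode voltage is 7.5 − 8.7 = -1.2 V < 0.7 V, so it is off. The assumption is consistent.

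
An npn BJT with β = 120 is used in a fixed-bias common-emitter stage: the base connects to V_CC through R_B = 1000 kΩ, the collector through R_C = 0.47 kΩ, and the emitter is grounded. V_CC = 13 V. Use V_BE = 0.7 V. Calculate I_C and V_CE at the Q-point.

Base loop: V_CC = I_B·R_B + V_BE, so I_B = (13 − 0.7)/1000 kΩ = 0.0123 mA.
In the active region I_C = β·I_B = 120 × 0.0123 = 1.48 mA.
Collector loop: V_CE = V_CC − I_C·R_C = 13 − 1.48×0.47 = 12.3 V.
Since V_CE = 12.3 V > V_CE(sat) ≈ 0.2 V, the transistor is in the active region as assumed.

I_C ≈ 1.5 mA, V_CE ≈ 12 V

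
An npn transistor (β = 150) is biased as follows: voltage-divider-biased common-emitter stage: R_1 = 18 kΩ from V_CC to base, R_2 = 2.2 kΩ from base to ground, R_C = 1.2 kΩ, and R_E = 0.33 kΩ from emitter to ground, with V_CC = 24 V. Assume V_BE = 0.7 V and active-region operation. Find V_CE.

Thevenize the base divider: V_Th = V_CC·R_2/(R_1+R_2) = 24×2.2/20.2 = 2.61 V, R_Th = R_1‖R_2 = 1.96 kΩ.
Base-emitter loop: V_Th = I_B·R_Th + V_BE + (β+1)I_B·R_E, so I_B = (2.61 − 0.7) / (1.96 + 151×0.33) = 0.037 mA.
I_C = β·I_B = 150×0.037 = 5.54 mA, and I_E = (β+1)I_B = 5.58 mA.
V_CE = V_CC − I_C·R_C − I_E·R_E = 24 − 5.54×1.2 − 5.58×0.33 = 15.5 V.
V_CE = 15.5 V > 0.2 V confirms active-region operation.

V_CE ≈ 16 V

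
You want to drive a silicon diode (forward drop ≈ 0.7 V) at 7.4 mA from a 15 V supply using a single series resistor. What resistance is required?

R ≈ 1.9 kΩ

The resistor drops V_S − V_D = 15 − 0.7 = 14.3 V at 7.4 mA.
R = 14.3 V / 7.4 mA = 1.93 kΩ.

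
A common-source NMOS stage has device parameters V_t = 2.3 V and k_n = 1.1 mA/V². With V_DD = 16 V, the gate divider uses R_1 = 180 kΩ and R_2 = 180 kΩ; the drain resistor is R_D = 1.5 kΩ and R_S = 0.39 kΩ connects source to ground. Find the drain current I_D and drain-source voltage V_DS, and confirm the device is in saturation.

I_D ≈ 6.1 mA, V_DS ≈ 4.5 V

V_G = V_DD·R_2/(R_1+R_2) = 16×180/360 = 8 V.
Assume saturation: I_D = (k_n/2)(V_GS − V_t)² with V_GS = V_G − I_D·R_S = 8 − 0.39·I_D.
Substituting gives 0.0837·I_D² − 3.45·I_D + 17.9 = 0, with roots I_D = 6.09 or 35.1 mA.
The root I_D = 35.1 mA gives V_GS = -5.69 V ≤ V_t, so take I_D = 6.09 mA.
Then V_GS = 5.63 V and V_DS = V_DD − I_D(R_D+R_S) = 16 − 6.09×1.89 = 4.5 V.
Saturation requires V_DS ≥ V_GS − V_t = 3.33 V; 4.5 ≥ 3.33 ✓.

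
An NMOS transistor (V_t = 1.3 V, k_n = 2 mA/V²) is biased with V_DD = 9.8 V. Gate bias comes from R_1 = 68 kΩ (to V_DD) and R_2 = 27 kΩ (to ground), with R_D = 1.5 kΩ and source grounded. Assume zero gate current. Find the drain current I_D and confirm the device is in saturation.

I_D ≈ 2.2 mA

V_G = V_DD·R_2/(R_1+R_2) = 9.8×27/95 = 2.79 V. With the source grounded, V_GS = V_G = 2.79 V.
Assume saturation: I_D = (k_n/2)(V_GS − V_t)² = (2/2)×(2.79 − 1.3)² = 1×1.49² = 2.21 mA.
V_DS = V_DD − I_D·R_D = 9.8 − 2.21×1.5 = 6.49 V.
Saturation requires V_DS ≥ V_GS − V_t = 1.49 V; 6.49 ≥ 1.49 ✓.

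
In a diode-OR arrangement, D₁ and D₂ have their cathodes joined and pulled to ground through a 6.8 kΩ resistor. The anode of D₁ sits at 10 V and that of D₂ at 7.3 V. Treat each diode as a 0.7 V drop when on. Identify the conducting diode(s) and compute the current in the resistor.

Assume both conduct. Then node N would need to be at both 10−0.7 = 9.3 V and 7.3−0.7 = 6.6 V, which is impossible.
Assume only D₁ conducts: V_N = 10 − 0.7 = 9.3 V, so I_R = 9.3/6.8 = 1.37 mA.
Check D₂: its anode-to-cathode voltage is 7.3 − 9.3 = -2 V < 0.7 V, so it is off. The assumption is consistent.

Only D₁ conducts; I_R ≈ 1.4 mA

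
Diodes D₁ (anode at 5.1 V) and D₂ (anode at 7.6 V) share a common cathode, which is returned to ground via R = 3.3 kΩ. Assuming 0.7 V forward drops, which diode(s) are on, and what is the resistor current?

Only D₂ conducts; I_R ≈ 2.1 mA

Assume both conduct. Then node N would need to be at both 5.1−0.7 = 4.4 V and 7.6−0.7 = 6.9 V, which is impossible.
Assume only D₂ conducts: V_N = 7.6 − 0.7 = 6.9 V, so I_R = 6.9/3.3 = 2.09 mA.
Check D₁: its anode-to-cathode voltage is 5.1 − 6.9 = -1.8 V < 0.7 V, so it is off. The assumption is consistent.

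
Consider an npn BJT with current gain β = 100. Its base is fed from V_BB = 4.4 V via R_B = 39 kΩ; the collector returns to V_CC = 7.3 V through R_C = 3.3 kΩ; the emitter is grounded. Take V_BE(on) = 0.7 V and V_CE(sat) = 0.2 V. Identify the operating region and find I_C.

saturation; I_C ≈ 2.2 mA

Assume active: I_B = (4.4 − 0.7)/39 = 0.0949 mA, giving I_C = β·I_B = 9.49 mA.
But then V_CE = 7.3 − 9.49×3.3 = -24 V < V_CE(sat) = 0.2 V — impossible in the active region.
So the transistor is saturated. With V_CE = 0.2 V, I_C = (V_CC − 0.2)/R_C = 7.1/3.3 = 2.15 mA.
Check: β·I_B = 9.49 mA > I_C = 2.15 mA, confirming saturation.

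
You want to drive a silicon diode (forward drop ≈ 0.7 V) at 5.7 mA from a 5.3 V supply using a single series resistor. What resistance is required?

R ≈ 0.81 kΩ

The resistor drops V_S − V_D = 5.3 − 0.7 = 4.6 V at 5.7 mA.
R = 4.6 V / 5.7 mA = 0.807 kΩ.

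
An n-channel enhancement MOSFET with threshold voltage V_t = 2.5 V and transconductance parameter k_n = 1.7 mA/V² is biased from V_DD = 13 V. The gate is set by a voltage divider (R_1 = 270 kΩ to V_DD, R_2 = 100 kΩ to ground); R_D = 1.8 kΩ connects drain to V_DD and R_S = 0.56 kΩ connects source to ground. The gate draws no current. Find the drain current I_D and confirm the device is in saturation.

V_G = V_DD·R_2/(R_1+R_2) = 13×100/370 = 3.51 V.
Assume saturation: I_D = (k_n/2)(V_GS − V_t)² with V_GS = V_G − I_D·R_S = 3.51 − 0.56·I_D.
Substituting gives 0.267·I_D² − 1.96·I_D + 0.873 = 0, with roots I_D = 0.475 or 6.9 mA.
The root I_D = 6.9 mA gives V_GS = -0.348 V ≤ V_t, so take I_D = 0.475 mA.
Then V_GS = 3.25 V and V_DS = V_DD − I_D(R_D+R_S) = 13 − 0.475×2.36 = 11.9 V.
Saturation requires V_DS ≥ V_GS − V_t = 0.748 V; 11.9 ≥ 0.748 ✓.

I_D ≈ 0.47 mA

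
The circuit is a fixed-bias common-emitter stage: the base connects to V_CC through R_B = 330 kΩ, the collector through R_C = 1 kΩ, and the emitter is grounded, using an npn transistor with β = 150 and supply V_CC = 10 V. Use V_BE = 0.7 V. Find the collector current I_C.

Base loop: V_CC = I_B·R_B + V_BE, so I_B = (10 − 0.7)/330 kΩ = 0.0282 mA.
In the active region I_C = β·I_B = 150 × 0.0282 = 4.23 mA.
Collector loop: V_CE = V_CC − I_C·R_C = 10 − 4.23×1 = 5.77 V.
Since V_CE = 5.77 V > V_CE(sat) ≈ 0.2 V, the transistor is in the active region as assumed.

I_C ≈ 4.2 mA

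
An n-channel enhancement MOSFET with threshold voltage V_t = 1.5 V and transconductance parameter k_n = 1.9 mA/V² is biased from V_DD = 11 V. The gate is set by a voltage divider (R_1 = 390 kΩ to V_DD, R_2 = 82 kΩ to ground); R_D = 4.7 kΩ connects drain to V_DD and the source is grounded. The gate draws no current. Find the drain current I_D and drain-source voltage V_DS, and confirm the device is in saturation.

I_D ≈ 0.16 mA, V_DS ≈ 10 V

V_G = V_DD·R_2/(R_1+R_2) = 11×82/472 = 1.91 V. With the source grounded, V_GS = V_G = 1.91 V.
Assume saturation: I_D = (k_n/2)(V_GS − V_t)² = (1.9/2)×(1.91 − 1.5)² = 0.95×0.411² = 0.16 mA.
V_DS = V_DD − I_D·R_D = 11 − 0.16×4.7 = 10.2 V.
Saturation requires V_DS ≥ V_GS − V_t = 0.411 V; 10.2 ≥ 0.411 ✓.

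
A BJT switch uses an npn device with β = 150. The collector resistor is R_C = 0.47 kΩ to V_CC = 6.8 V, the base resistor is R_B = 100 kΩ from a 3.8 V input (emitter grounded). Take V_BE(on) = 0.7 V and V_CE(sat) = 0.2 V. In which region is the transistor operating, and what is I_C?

Assume active. Base-emitter loop: I_B = (V_BB − V_BE)/R_B = (3.8 − 0.7)/100 = 0.031 mA.
I_C = β·I_B = 150×0.031 = 4.65 mA.
V_CE = V_CC − I_C·R_C = 6.8 − 4.65×0.47 = 4.61 V > V_CE(sat), so the active-region assumption holds.

active; I_C ≈ 4.6 mA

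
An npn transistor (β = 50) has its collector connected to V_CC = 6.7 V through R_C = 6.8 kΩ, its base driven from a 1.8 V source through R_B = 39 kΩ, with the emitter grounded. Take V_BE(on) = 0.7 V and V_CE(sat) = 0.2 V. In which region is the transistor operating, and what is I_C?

Assume active: I_B = (1.8 − 0.7)/39 = 0.0282 mA, giving I_C = β·I_B = 1.41 mA.
But then V_CE = 6.7 − 1.41×6.8 = -2.89 V < V_CE(sat) = 0.2 V — impossible in the active region.
So the transistor is saturated. With V_CE = 0.2 V, I_C = (V_CC − 0.2)/R_C = 6.5/6.8 = 0.956 mA.
Check: β·I_B = 1.41 mA > I_C = 0.956 mA, confirming saturation.

saturation; I_C ≈ 0.96 mA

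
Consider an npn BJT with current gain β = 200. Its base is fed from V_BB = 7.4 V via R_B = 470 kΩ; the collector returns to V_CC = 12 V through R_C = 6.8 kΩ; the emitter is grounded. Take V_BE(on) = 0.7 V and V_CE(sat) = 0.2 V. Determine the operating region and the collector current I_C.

Assume active: I_B = (7.4 − 0.7)/470 = 0.0143 mA, giving I_C = β·I_B = 2.85 mA.
But then V_CE = 12 − 2.85×6.8 = -7.39 V < V_CE(sat) = 0.2 V — impossible in the active region.
So the transistor is saturated. With V_CE = 0.2 V, I_C = (V_CC − 0.2)/R_C = 11.8/6.8 = 1.74 mA.
Check: β·I_B = 2.85 mA > I_C = 1.74 mA, confirming saturation.

saturation; I_C ≈ 1.7 mA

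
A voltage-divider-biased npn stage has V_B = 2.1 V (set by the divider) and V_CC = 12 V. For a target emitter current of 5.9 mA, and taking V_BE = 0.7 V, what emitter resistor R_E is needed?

R_E ≈ 0.24 kΩ

V_E = V_B − V_BE = 2.1 − 0.7 = 1.4 V.
R_E = V_E / I_E = 1.4 / 5.9 = 0.237 kΩ.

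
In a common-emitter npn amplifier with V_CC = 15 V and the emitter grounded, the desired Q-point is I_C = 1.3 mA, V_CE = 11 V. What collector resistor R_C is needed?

Collector loop: V_CC = I_C·R_C + V_CE.
R_C = (V_CC − V_CE)/I_C = (15 − 11)/1.3 = 3.08 kΩ.

R_C ≈ 3.1 kΩ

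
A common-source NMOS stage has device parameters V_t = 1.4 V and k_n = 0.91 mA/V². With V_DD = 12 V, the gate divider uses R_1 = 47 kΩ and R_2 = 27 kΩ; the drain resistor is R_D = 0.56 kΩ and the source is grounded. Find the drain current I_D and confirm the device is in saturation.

I_D ≈ 4 mA

V_G = V_DD·R_2/(R_1+R_2) = 12×27/74 = 4.38 V. With the source grounded, V_GS = V_G = 4.38 V.
Assume saturation: I_D = (k_n/2)(V_GS − V_t)² = (0.91/2)×(4.38 − 1.4)² = 0.455×2.98² = 4.04 mA.
V_DS = V_DD − I_D·R_D = 12 − 4.04×0.56 = 9.74 V.
Saturation requires V_DS ≥ V_GS − V_t = 2.98 V; 9.74 ≥ 2.98 ✓.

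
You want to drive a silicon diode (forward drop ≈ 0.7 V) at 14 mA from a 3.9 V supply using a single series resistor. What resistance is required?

The resistor drops V_S − V_D = 3.9 − 0.7 = 3.2 V at 14 mA.
R = 3.2 V / 14 mA = 0.229 kΩ.

R ≈ 0.23 kΩ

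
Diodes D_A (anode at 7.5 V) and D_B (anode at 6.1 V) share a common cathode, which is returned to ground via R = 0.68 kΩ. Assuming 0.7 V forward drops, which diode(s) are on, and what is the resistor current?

Only D_A conducts; I_R ≈ 10 mA

Assume both conduct. Then node N would need to be at both 7.5−0.7 = 6.8 V and 6.1−0.7 = 5.4 V, which is impossible.
Assume only D_A conducts: V_N = 7.5 − 0.7 = 6.8 V, so I_R = 6.8/0.68 = 10 mA.
Check D_B: its anode-to-cathode voltage is 6.1 − 6.8 = -0.7 V < 0.7 V, so it is off. The assumption is consistent.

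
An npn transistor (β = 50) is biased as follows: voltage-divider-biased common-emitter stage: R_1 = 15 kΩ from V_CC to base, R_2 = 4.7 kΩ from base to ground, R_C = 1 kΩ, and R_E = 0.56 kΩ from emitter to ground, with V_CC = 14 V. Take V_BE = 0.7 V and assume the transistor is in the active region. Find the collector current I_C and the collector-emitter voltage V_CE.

I_C ≈ 4.1 mA, V_CE ≈ 7.5 V

Thevenize the base divider: V_Th = V_CC·R_2/(R_1+R_2) = 14×4.7/19.7 = 3.34 V, R_Th = R_1‖R_2 = 3.58 kΩ.
Base-emitter loop: V_Th = I_B·R_Th + V_BE + (β+1)I_B·R_E, so I_B = (3.34 − 0.7) / (3.58 + 51×0.56) = 0.0821 mA.
I_C = β·I_B = 50×0.0821 = 4.11 mA, and I_E = (β+1)I_B = 4.19 mA.
V_CE = V_CC − I_C·R_C − I_E·R_E = 14 − 4.11×1 − 4.19×0.56 = 7.55 V.
V_CE = 7.55 V > 0.2 V confirms active-region operation.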